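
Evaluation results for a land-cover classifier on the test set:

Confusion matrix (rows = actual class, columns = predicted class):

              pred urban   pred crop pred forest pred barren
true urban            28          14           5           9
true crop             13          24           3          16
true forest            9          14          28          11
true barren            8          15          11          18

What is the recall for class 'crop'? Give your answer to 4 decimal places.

Treat 'crop' as positive and all other classes as negative.
recall = TP/(TP+FN).
crop: TP=24, FN=13+3+16=32 → 24/56 = 0.42857

0.4286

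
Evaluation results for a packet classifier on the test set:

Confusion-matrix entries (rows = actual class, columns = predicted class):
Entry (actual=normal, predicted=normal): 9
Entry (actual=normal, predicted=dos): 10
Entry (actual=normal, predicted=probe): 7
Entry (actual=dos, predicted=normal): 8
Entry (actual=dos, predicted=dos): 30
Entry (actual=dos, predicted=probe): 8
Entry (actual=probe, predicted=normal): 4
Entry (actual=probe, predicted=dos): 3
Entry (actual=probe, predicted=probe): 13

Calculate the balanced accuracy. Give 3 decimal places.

0.549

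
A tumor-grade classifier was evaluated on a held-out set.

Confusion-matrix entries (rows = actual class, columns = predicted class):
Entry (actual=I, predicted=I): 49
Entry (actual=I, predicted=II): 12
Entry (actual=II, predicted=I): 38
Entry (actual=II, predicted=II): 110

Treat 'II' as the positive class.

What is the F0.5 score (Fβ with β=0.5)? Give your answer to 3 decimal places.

Fβ = (1+β²)·TP / ((1+β²)·TP + β²·FN + FP), with β²=1/4
= 1.25·110 / (1.25·110 + 0.25·38 + 12) = 0.865

0.865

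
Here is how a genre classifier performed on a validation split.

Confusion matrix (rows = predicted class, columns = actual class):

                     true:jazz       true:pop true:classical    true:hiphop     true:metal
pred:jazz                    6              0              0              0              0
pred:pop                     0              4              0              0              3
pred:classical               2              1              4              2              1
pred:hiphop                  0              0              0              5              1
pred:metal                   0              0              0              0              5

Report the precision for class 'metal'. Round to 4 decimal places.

precision = TP/(TP+FP).
metal: TP=5, FP=0+0+0+0=0 → 5/5 = 1.00000

1.0000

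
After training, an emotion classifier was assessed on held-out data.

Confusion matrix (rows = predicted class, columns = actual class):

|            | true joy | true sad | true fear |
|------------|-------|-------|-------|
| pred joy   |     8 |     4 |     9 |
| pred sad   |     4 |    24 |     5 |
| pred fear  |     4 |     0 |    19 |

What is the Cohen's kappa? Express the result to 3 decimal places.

0.488

Observed agreement pₒ = trace/N = 51/77 = 0.6623
Expected agreement pₑ = Σ (rowᵢ·colᵢ)/N² = (16·21 + 28·33 + 33·23)/77² = 0.3405
κ = (pₒ − pₑ)/(1 − pₑ) = (0.6623 − 0.3405)/(1 − 0.3405) = 0.488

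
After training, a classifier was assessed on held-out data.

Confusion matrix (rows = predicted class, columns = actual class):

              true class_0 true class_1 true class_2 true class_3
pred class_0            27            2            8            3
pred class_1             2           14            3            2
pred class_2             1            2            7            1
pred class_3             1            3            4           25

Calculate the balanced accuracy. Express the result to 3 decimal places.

0.666

Balanced accuracy = mean of per-class recall.
  class_0: recall = 27/31 = 0.8710
  class_1: recall = 14/21 = 0.6667
  class_2: recall = 7/22 = 0.3182
  class_3: recall = 25/31 = 0.8065
Mean = (0.8710 + 0.6667 + 0.3182 + 0.8065) / 4 = 0.666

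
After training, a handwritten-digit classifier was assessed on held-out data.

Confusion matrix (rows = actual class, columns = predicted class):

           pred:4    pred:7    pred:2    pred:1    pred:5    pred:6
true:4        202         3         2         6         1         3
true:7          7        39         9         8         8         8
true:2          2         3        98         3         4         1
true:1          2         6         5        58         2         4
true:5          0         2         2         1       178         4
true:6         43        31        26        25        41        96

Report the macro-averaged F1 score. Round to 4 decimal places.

0.6854

Per-class F1 score (2·TP/(2·TP+FP+FN)):
  4: TP=202, FP=7+2+2+0+43=54, FN=3+2+6+1+3=15 → 404/473 = 0.85412
  7: TP=39, FP=3+3+6+2+31=45, FN=7+9+8+8+8=40 → 78/163 = 0.47853
  2: TP=98, FP=2+9+5+2+26=44, FN=2+3+3+4+1=13 → 196/253 = 0.77470
  1: TP=58, FP=6+8+3+1+25=43, FN=2+6+5+2+4=19 → 116/178 = 0.65169
  5: TP=178, FP=1+8+4+2+41=56, FN=0+2+2+1+4=9 → 356/421 = 0.84561
  6: TP=96, FP=3+8+1+4+4=20, FN=43+31+26+25+41=166 → 192/378 = 0.50794
Macro-F1 score = mean = (0.85412 + 0.47853 + 0.77470 + 0.65169 + 0.84561 + 0.50794) / 6 = 0.6854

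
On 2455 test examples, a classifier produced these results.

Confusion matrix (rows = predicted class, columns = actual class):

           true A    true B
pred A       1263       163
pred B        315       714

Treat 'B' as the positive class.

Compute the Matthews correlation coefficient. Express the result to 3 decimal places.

0.597

MCC = (TP·TN − FP·FN) / √((TP+FP)(TP+FN)(TN+FP)(TN+FN))
Numerator = 714·1263 − 315·163 = 850437
Denominator = √(1029·877·1578·1426) = √2030680004724 = 1425019.2998
MCC = 850437 / 1425019.2998 = 0.597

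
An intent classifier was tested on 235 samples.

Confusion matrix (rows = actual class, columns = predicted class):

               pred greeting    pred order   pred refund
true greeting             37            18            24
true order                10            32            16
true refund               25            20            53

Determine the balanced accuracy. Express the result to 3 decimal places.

Balanced accuracy = mean of per-class recall.
  greeting: recall = 37/79 = 0.4684
  order: recall = 32/58 = 0.5517
  refund: recall = 53/98 = 0.5408
Mean = (0.4684 + 0.5517 + 0.5408) / 3 = 0.520

0.520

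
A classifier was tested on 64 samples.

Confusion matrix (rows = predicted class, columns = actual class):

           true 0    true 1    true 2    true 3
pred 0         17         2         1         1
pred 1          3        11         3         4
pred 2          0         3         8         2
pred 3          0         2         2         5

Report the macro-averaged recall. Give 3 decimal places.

0.612

Per-class recall (TP/(TP+FN)):
  0: TP=17, FN=3+0+0=3 → 17/20 = 0.8500
  1: TP=11, FN=2+3+2=7 → 11/18 = 0.6111
  2: TP=8, FN=1+3+2=6 → 8/14 = 0.5714
  3: TP=5, FN=1+4+2=7 → 5/12 = 0.4167
Macro-recall = mean = (0.8500 + 0.6111 + 0.5714 + 0.4167) / 4 = 0.612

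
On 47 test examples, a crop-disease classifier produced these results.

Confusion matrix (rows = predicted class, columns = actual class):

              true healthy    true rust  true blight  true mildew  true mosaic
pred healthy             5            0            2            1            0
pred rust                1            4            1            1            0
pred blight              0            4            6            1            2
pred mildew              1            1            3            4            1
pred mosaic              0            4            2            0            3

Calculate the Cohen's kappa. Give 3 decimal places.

Observed agreement pₒ = trace/N = 22/47 = 0.4681
Expected agreement pₑ = Σ (rowᵢ·colᵢ)/N² = (7·8 + 13·7 + 14·13 + 7·10 + 6·9)/47² = 0.2051
κ = (pₒ − pₑ)/(1 − pₑ) = (0.4681 − 0.2051)/(1 − 0.2051) = 0.331

0.331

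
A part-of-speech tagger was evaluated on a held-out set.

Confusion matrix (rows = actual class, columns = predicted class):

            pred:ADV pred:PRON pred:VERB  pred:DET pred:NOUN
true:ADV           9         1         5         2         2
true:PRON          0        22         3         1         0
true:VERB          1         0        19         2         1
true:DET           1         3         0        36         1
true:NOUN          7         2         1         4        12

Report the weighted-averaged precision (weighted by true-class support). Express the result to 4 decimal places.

0.7247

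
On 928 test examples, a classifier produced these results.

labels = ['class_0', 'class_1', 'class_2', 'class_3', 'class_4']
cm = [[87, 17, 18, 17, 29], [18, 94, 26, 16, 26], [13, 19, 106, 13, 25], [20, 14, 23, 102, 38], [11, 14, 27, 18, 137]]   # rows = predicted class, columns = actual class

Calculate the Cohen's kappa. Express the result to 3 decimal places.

Observed agreement pₒ = trace/N = 526/928 = 0.5668
Expected agreement pₑ = Σ (rowᵢ·colᵢ)/N² = (149·168 + 158·180 + 200·176 + 166·197 + 255·207)/928² = 0.2022
κ = (pₒ − pₑ)/(1 − pₑ) = (0.5668 − 0.2022)/(1 − 0.2022) = 0.457

0.457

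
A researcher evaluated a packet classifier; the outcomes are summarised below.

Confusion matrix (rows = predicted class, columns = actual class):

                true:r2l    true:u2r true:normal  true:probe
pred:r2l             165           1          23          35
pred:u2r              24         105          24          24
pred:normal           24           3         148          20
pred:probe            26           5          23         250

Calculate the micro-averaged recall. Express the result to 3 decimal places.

Micro-averaging pools counts across classes: ΣTP=668, ΣFP=232, ΣFN=232.
Micro-recall = TP/(TP+FN) on pooled counts = 0.742 (equals overall accuracy in single-label multiclass).

0.742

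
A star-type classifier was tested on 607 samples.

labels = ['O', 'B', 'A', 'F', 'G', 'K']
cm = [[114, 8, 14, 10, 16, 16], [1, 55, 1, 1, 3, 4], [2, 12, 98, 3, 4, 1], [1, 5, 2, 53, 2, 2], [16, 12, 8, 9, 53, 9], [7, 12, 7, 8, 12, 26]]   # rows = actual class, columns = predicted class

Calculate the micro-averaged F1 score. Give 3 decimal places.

0.657

Micro-averaging pools counts across classes: ΣTP=399, ΣFP=208, ΣFN=208.
Micro-F1 score = 2·TP/(2·TP+FP+FN) on pooled counts = 0.657 (equals overall accuracy in single-label multiclass).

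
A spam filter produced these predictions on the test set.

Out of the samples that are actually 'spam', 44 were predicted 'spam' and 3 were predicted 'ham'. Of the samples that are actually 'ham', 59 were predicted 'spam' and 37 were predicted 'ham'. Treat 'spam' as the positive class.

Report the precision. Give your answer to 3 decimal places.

Precision = TP/(TP+FP) = 44/(44+59) = 44/103 = 0.427

0.427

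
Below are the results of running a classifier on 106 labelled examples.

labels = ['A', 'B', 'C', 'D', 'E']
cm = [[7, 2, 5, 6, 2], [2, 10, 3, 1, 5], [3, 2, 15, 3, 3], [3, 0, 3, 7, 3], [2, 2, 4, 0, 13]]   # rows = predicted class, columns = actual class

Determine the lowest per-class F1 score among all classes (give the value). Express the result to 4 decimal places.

0.3590

Per-class F1 score (2·TP/(2·TP+FP+FN)):
  A: TP=7, FP=2+5+6+2=15, FN=2+3+3+2=10 → 14/39 = 0.35897
  B: TP=10, FP=2+3+1+5=11, FN=2+2+0+2=6 → 20/37 = 0.54054
  C: TP=15, FP=3+2+3+3=11, FN=5+3+3+4=15 → 30/56 = 0.53571
  D: TP=7, FP=3+0+3+3=9, FN=6+1+3+0=10 → 14/33 = 0.42424
  E: TP=13, FP=2+2+4+0=8, FN=2+5+3+3=13 → 26/47 = 0.55319
Lowest is class 'A' with F1 score = 0.3590.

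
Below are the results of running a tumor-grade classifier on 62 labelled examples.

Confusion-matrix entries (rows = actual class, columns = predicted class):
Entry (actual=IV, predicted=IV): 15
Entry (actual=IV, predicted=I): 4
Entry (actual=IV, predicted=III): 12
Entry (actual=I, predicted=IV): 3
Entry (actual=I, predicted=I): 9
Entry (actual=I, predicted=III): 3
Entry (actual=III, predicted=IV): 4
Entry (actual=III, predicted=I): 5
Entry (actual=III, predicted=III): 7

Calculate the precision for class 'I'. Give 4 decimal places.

0.5000

One-vs-rest for 'I': TP = diagonal; FP = other classes predicted 'I'; FN = 'I' predicted as other.
precision = TP/(TP+FP).
I: TP=9, FP=4+5=9 → 9/18 = 0.50000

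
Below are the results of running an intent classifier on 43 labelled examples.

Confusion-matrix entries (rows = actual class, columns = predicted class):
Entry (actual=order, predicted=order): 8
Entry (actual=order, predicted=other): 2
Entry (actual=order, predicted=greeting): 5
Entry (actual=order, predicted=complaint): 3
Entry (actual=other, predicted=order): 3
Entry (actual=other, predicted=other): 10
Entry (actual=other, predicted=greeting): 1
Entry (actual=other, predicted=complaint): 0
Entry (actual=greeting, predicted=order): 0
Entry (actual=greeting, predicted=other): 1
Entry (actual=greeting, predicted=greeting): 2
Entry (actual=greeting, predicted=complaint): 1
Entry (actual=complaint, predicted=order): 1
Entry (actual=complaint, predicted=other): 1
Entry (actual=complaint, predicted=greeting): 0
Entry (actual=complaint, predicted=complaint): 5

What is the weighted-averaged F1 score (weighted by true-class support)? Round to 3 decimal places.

Per-class F1 score (2·TP/(2·TP+FP+FN)):
  order: TP=8, FP=3+0+1=4, FN=2+5+3=10 → 16/30 = 0.5333
  other: TP=10, FP=2+1+1=4, FN=3+1+0=4 → 20/28 = 0.7143
  greeting: TP=2, FP=5+1+0=6, FN=0+1+1=2 → 4/12 = 0.3333
  complaint: TP=5, FP=3+0+1=4, FN=1+1+0=2 → 10/16 = 0.6250
Weighted-F1 score = Σ (supportᵢ/N)·F1 scoreᵢ with N=43: (18/43)·0.5333 + (14/43)·0.7143 + (4/43)·0.3333 + (7/43)·0.6250 = 0.589

0.589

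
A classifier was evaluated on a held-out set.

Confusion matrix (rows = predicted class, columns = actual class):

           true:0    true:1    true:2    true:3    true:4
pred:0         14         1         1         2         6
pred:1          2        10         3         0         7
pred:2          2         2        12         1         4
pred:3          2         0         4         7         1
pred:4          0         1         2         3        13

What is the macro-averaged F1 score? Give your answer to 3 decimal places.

0.558

Per-class F1 score (2·TP/(2·TP+FP+FN)):
  0: TP=14, FP=1+1+2+6=10, FN=2+2+2+0=6 → 28/44 = 0.6364
  1: TP=10, FP=2+3+0+7=12, FN=1+2+0+1=4 → 20/36 = 0.5556
  2: TP=12, FP=2+2+1+4=9, FN=1+3+4+2=10 → 24/43 = 0.5581
  3: TP=7, FP=2+0+4+1=7, FN=2+0+1+3=6 → 14/27 = 0.5185
  4: TP=13, FP=0+1+2+3=6, FN=6+7+4+1=18 → 26/50 = 0.5200
Macro-F1 score = mean = (0.6364 + 0.5556 + 0.5581 + 0.5185 + 0.5200) / 5 = 0.558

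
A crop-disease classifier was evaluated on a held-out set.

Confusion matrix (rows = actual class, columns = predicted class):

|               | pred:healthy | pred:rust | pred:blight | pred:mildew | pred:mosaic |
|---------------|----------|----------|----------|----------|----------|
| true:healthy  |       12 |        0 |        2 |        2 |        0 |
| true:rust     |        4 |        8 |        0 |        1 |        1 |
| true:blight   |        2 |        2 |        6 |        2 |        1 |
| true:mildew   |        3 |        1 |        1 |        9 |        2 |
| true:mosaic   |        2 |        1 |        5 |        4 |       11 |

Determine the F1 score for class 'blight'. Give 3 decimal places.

0.444

Take TP from the diagonal, FP from the rest of the 'blight' prediction marginal, FN from the rest of the 'blight' actual marginal.
F1 score = 2·TP/(2·TP+FP+FN).
blight: TP=6, FP=2+0+1+5=8, FN=2+2+2+1=7 → 12/27 = 0.4444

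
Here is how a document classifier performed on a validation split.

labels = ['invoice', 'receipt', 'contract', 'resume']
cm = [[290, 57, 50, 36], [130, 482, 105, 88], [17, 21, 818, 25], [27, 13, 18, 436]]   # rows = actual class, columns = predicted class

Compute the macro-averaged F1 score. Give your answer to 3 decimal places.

Per-class F1 score (2·TP/(2·TP+FP+FN)):
  invoice: TP=290, FP=130+17+27=174, FN=57+50+36=143 → 580/897 = 0.6466
  receipt: TP=482, FP=57+21+13=91, FN=130+105+88=323 → 964/1378 = 0.6996
  contract: TP=818, FP=50+105+18=173, FN=17+21+25=63 → 1636/1872 = 0.8739
  resume: TP=436, FP=36+88+25=149, FN=27+13+18=58 → 872/1079 = 0.8082
Macro-F1 score = mean = (0.6466 + 0.6996 + 0.8739 + 0.8082) / 4 = 0.757

0.757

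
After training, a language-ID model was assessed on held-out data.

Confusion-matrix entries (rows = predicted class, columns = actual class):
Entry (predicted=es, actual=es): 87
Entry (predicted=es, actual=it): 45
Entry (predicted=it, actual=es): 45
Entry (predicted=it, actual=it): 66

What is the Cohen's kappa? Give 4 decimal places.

Observed agreement pₒ = trace/N = 153/243 = 0.62963
Expected agreement pₑ = Σ (rowᵢ·colᵢ)/N² = (132·132 + 111·111)/243² = 0.50373
κ = (pₒ − pₑ)/(1 − pₑ) = (0.62963 − 0.50373)/(1 − 0.50373) = 0.2537

0.2537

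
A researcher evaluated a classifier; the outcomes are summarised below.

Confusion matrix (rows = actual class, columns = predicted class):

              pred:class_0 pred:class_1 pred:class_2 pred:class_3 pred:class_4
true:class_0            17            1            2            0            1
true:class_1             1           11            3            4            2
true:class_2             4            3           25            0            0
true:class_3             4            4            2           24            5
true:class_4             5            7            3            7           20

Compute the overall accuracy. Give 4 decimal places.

Accuracy = trace / total = (17+11+25+24+20=97) / 155 = 97/155 = 0.6258

0.6258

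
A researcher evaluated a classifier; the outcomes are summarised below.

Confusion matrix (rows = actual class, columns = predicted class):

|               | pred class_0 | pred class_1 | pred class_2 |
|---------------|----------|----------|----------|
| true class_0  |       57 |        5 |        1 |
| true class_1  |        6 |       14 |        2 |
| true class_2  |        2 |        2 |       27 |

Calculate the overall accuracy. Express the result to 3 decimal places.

Accuracy = trace / total = (57+14+27=98) / 116 = 98/116 = 0.845

0.845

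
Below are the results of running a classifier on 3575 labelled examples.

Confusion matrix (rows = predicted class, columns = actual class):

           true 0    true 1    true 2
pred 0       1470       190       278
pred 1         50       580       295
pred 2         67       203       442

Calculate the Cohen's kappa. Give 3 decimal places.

Observed agreement pₒ = trace/N = 2492/3575 = 0.6971
Expected agreement pₑ = Σ (rowᵢ·colᵢ)/N² = (1587·1938 + 973·925 + 1015·712)/3575² = 0.3676
κ = (pₒ − pₑ)/(1 − pₑ) = (0.6971 − 0.3676)/(1 − 0.3676) = 0.521

0.521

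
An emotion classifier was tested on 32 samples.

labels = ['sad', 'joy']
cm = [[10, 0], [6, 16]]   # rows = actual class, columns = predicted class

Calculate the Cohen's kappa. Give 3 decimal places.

0.625

Observed agreement pₒ = trace/N = 26/32 = 0.8125
Expected agreement pₑ = Σ (rowᵢ·colᵢ)/N² = (10·16 + 22·16)/32² = 0.5000
κ = (pₒ − pₑ)/(1 − pₑ) = (0.8125 − 0.5000)/(1 − 0.5000) = 0.625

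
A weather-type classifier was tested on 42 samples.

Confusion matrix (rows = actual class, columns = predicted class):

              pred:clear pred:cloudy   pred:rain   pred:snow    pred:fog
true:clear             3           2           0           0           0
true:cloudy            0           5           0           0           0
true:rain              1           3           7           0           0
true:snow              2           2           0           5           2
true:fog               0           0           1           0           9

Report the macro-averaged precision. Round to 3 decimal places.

0.722

Per-class precision (TP/(TP+FP)):
  clear: TP=3, FP=0+1+2+0=3 → 3/6 = 0.5000
  cloudy: TP=5, FP=2+3+2+0=7 → 5/12 = 0.4167
  rain: TP=7, FP=0+0+0+1=1 → 7/8 = 0.8750
  snow: TP=5, FP=0+0+0+0=0 → 5/5 = 1.0000
  fog: TP=9, FP=0+0+0+2=2 → 9/11 = 0.8182
Macro-precision = mean = (0.5000 + 0.4167 + 0.8750 + 1.0000 + 0.8182) / 5 = 0.722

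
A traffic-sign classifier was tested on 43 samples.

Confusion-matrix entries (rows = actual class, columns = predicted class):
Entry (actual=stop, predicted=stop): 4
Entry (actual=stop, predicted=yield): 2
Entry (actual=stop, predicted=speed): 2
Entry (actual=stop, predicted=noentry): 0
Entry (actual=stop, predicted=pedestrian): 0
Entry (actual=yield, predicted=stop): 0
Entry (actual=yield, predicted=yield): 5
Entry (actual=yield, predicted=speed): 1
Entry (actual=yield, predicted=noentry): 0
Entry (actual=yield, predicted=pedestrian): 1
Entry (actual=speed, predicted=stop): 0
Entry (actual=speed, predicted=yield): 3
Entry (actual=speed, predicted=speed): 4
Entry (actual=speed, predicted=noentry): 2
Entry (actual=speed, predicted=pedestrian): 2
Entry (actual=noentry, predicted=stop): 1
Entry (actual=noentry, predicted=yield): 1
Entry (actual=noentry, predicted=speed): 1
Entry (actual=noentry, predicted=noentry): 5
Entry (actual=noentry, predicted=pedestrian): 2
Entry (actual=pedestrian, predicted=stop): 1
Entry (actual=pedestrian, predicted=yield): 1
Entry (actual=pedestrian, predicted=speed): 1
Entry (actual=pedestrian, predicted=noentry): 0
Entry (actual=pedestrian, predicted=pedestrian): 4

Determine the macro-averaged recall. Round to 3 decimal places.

Per-class recall (TP/(TP+FN)):
  stop: TP=4, FN=2+2+0+0=4 → 4/8 = 0.5000
  yield: TP=5, FN=0+1+0+1=2 → 5/7 = 0.7143
  speed: TP=4, FN=0+3+2+2=7 → 4/11 = 0.3636
  noentry: TP=5, FN=1+1+1+2=5 → 5/10 = 0.5000
  pedestrian: TP=4, FN=1+1+1+0=3 → 4/7 = 0.5714
Macro-recall = mean = (0.5000 + 0.7143 + 0.3636 + 0.5000 + 0.5714) / 5 = 0.530

0.530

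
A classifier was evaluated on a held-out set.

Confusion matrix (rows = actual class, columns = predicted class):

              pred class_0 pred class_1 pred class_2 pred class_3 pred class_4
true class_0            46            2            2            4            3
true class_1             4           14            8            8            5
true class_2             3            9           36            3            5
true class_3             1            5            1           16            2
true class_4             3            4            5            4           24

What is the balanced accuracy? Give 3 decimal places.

Balanced accuracy = mean of per-class recall.
  class_0: recall = 46/57 = 0.8070
  class_1: recall = 14/39 = 0.3590
  class_2: recall = 36/56 = 0.6429
  class_3: recall = 16/25 = 0.6400
  class_4: recall = 24/40 = 0.6000
Mean = (0.8070 + 0.3590 + 0.6429 + 0.6400 + 0.6000) / 5 = 0.610

0.610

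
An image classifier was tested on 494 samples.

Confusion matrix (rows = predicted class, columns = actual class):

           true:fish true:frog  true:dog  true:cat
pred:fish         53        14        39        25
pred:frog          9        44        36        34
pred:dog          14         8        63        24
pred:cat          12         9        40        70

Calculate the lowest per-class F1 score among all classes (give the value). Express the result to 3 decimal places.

Per-class F1 score (2·TP/(2·TP+FP+FN)):
  fish: TP=53, FP=14+39+25=78, FN=9+14+12=35 → 106/219 = 0.4840
  frog: TP=44, FP=9+36+34=79, FN=14+8+9=31 → 88/198 = 0.4444
  dog: TP=63, FP=14+8+24=46, FN=39+36+40=115 → 126/287 = 0.4390
  cat: TP=70, FP=12+9+40=61, FN=25+34+24=83 → 140/284 = 0.4930
Lowest is class 'dog' with F1 score = 0.439.

0.439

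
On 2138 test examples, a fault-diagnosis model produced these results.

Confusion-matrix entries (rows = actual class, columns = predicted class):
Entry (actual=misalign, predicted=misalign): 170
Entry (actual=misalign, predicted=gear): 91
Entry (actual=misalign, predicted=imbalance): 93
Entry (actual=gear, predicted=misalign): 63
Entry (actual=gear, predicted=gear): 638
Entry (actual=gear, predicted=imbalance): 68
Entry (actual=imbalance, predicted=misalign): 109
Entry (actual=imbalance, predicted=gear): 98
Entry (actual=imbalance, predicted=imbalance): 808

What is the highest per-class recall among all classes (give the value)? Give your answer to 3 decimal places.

0.830

Per-class recall (TP/(TP+FN)):
  misalign: TP=170, FN=91+93=184 → 170/354 = 0.4802
  gear: TP=638, FN=63+68=131 → 638/769 = 0.8296
  imbalance: TP=808, FN=109+98=207 → 808/1015 = 0.7961
Highest is class 'gear' with recall = 0.830.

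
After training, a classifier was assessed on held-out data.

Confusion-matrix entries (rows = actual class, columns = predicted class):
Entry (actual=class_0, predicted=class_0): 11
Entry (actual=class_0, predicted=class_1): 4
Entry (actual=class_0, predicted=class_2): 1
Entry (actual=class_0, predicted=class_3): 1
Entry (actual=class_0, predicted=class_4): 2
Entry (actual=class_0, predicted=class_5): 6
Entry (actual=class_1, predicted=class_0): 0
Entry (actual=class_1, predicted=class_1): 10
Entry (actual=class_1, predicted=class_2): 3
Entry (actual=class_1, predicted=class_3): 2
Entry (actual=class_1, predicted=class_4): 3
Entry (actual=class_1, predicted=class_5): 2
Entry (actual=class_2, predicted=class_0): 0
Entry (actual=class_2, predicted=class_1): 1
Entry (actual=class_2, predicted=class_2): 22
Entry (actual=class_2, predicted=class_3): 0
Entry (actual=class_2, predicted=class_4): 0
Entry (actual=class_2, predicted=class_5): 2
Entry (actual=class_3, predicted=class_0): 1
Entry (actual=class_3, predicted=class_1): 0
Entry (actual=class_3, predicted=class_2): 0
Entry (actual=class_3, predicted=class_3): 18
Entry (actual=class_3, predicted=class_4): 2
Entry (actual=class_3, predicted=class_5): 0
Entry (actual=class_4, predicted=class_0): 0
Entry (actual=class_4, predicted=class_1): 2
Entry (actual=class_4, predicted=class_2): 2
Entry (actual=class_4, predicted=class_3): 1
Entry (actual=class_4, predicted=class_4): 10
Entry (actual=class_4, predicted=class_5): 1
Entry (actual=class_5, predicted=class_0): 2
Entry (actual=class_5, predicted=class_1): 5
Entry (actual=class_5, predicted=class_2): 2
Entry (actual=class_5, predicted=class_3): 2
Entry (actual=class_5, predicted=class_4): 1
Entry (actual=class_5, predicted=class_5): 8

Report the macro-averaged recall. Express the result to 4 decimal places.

0.6170

Per-class recall (TP/(TP+FN)):
  class_0: TP=11, FN=4+1+1+2+6=14 → 11/25 = 0.44000
  class_1: TP=10, FN=0+3+2+3+2=10 → 10/20 = 0.50000
  class_2: TP=22, FN=0+1+0+0+2=3 → 22/25 = 0.88000
  class_3: TP=18, FN=1+0+0+2+0=3 → 18/21 = 0.85714
  class_4: TP=10, FN=0+2+2+1+1=6 → 10/16 = 0.62500
  class_5: TP=8, FN=2+5+2+2+1=12 → 8/20 = 0.40000
Macro-recall = mean = (0.44000 + 0.50000 + 0.88000 + 0.85714 + 0.62500 + 0.40000) / 6 = 0.6170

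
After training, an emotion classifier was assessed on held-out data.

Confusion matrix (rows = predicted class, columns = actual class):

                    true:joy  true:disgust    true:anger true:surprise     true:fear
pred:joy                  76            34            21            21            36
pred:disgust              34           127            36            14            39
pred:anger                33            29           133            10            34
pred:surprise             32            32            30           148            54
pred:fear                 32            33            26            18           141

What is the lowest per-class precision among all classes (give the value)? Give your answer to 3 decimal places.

Per-class precision (TP/(TP+FP)):
  joy: TP=76, FP=34+21+21+36=112 → 76/188 = 0.4043
  disgust: TP=127, FP=34+36+14+39=123 → 127/250 = 0.5080
  anger: TP=133, FP=33+29+10+34=106 → 133/239 = 0.5565
  surprise: TP=148, FP=32+32+30+54=148 → 148/296 = 0.5000
  fear: TP=141, FP=32+33+26+18=109 → 141/250 = 0.5640
Lowest is class 'joy' with precision = 0.404.

0.404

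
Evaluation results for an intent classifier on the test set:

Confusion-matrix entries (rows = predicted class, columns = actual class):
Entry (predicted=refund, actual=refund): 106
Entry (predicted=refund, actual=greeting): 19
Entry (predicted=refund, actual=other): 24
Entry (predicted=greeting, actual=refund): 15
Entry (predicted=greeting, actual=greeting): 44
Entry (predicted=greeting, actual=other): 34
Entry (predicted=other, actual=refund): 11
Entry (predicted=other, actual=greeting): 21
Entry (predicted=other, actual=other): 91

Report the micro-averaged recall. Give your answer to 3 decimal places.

Micro-averaging pools counts across classes: ΣTP=241, ΣFP=124, ΣFN=124.
Micro-recall = TP/(TP+FN) on pooled counts = 0.660 (equals overall accuracy in single-label multiclass).

0.660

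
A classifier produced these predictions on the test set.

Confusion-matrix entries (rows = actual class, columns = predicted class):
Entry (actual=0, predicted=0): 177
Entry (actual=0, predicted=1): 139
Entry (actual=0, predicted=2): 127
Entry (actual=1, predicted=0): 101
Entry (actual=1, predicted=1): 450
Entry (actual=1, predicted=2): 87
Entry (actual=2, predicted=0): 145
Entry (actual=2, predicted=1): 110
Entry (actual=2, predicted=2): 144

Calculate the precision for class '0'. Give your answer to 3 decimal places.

0.418

Take TP from the diagonal, FP from the rest of the '0' prediction marginal, FN from the rest of the '0' actual marginal.
precision = TP/(TP+FP).
0: TP=177, FP=101+145=246 → 177/423 = 0.4184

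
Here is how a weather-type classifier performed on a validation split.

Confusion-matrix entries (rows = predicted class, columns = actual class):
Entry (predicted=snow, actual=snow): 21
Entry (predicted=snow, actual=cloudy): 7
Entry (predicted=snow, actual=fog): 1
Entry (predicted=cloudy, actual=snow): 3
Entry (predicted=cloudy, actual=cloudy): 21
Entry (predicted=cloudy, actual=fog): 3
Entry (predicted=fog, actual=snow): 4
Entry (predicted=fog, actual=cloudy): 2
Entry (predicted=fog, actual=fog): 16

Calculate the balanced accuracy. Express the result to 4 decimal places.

0.7500

Balanced accuracy = mean of per-class recall.
  snow: recall = 21/28 = 0.75000
  cloudy: recall = 21/30 = 0.70000
  fog: recall = 16/20 = 0.80000
Mean = (0.75000 + 0.70000 + 0.80000) / 3 = 0.7500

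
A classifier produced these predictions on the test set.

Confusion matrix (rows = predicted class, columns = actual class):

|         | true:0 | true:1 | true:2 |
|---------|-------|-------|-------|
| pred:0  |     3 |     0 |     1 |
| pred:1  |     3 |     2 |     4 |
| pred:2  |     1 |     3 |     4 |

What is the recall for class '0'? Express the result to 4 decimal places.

recall = TP/(TP+FN).
0: TP=3, FN=3+1=4 → 3/7 = 0.42857

0.4286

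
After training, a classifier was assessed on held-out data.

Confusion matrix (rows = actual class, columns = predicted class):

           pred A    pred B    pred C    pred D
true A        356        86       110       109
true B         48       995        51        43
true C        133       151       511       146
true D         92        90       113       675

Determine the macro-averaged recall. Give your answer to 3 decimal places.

0.663

Per-class recall (TP/(TP+FN)):
  A: TP=356, FN=86+110+109=305 → 356/661 = 0.5386
  B: TP=995, FN=48+51+43=142 → 995/1137 = 0.8751
  C: TP=511, FN=133+151+146=430 → 511/941 = 0.5430
  D: TP=675, FN=92+90+113=295 → 675/970 = 0.6959
Macro-recall = mean = (0.5386 + 0.8751 + 0.5430 + 0.6959) / 4 = 0.663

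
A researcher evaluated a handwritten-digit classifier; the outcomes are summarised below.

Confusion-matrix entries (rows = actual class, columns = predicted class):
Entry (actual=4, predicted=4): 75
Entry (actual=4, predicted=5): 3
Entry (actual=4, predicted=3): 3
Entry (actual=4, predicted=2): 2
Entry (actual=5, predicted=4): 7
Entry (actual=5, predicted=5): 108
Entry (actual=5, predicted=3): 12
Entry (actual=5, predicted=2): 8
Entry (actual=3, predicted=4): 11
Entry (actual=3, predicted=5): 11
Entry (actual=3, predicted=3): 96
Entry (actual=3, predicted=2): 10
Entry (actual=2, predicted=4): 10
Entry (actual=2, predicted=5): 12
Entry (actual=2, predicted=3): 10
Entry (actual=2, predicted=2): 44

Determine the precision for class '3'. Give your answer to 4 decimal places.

One-vs-rest for '3': TP = diagonal; FP = other classes predicted '3'; FN = '3' predicted as other.
precision = TP/(TP+FP).
3: TP=96, FP=3+12+10=25 → 96/121 = 0.79339

0.7934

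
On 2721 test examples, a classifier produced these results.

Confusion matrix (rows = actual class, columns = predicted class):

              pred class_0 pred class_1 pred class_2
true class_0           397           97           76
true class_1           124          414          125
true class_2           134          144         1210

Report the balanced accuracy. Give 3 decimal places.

Balanced accuracy = mean of per-class recall.
  class_0: recall = 397/570 = 0.6965
  class_1: recall = 414/663 = 0.6244
  class_2: recall = 1210/1488 = 0.8132
Mean = (0.6965 + 0.6244 + 0.8132) / 3 = 0.711

0.711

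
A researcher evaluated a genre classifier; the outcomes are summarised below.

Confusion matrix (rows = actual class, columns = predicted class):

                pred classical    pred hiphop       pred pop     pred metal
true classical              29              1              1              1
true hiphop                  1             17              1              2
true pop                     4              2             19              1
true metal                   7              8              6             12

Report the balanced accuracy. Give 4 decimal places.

0.7025

Balanced accuracy = mean of per-class recall.
  classical: recall = 29/32 = 0.90625
  hiphop: recall = 17/21 = 0.80952
  pop: recall = 19/26 = 0.73077
  metal: recall = 12/33 = 0.36364
Mean = (0.90625 + 0.80952 + 0.73077 + 0.36364) / 4 = 0.7025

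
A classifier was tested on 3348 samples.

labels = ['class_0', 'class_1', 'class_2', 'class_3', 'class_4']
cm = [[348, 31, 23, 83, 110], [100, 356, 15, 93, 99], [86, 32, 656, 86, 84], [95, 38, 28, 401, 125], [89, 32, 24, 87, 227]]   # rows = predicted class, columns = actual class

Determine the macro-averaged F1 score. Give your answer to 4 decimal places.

0.5788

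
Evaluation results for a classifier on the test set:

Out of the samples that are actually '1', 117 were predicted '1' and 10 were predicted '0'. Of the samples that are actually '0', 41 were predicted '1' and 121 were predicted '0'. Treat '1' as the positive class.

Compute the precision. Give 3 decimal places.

0.741

Precision = TP/(TP+FP) = 117/(117+41) = 117/158 = 0.741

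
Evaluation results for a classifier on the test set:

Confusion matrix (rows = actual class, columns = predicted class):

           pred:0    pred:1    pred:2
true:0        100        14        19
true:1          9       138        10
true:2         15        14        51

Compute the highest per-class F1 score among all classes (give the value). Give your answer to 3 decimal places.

Per-class F1 score (2·TP/(2·TP+FP+FN)):
  0: TP=100, FP=9+15=24, FN=14+19=33 → 200/257 = 0.7782
  1: TP=138, FP=14+14=28, FN=9+10=19 → 276/323 = 0.8545
  2: TP=51, FP=19+10=29, FN=15+14=29 → 102/160 = 0.6375
Highest is class '1' with F1 score = 0.854.

0.854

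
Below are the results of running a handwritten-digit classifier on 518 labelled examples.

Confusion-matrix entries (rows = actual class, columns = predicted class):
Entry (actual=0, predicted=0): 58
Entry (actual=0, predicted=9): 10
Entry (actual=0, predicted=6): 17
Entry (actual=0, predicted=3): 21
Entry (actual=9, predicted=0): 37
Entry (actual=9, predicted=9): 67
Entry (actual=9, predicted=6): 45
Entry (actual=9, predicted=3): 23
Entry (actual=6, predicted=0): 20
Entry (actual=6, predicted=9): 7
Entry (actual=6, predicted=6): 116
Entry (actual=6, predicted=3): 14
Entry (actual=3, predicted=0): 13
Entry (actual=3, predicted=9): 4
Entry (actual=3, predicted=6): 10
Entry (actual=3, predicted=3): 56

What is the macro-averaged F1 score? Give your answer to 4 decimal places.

0.5630

Per-class F1 score (2·TP/(2·TP+FP+FN)):
  0: TP=58, FP=37+20+13=70, FN=10+17+21=48 → 116/234 = 0.49573
  9: TP=67, FP=10+7+4=21, FN=37+45+23=105 → 134/260 = 0.51538
  6: TP=116, FP=17+45+10=72, FN=20+7+14=41 → 232/345 = 0.67246
  3: TP=56, FP=21+23+14=58, FN=13+4+10=27 → 112/197 = 0.56853
Macro-F1 score = mean = (0.49573 + 0.51538 + 0.67246 + 0.56853) / 4 = 0.5630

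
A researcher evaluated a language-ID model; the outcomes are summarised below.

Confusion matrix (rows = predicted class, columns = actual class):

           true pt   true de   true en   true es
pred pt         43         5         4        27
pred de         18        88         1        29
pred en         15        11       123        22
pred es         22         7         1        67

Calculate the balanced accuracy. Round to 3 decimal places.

0.662

Balanced accuracy = mean of per-class recall.
  pt: recall = 43/98 = 0.4388
  de: recall = 88/111 = 0.7928
  en: recall = 123/129 = 0.9535
  es: recall = 67/145 = 0.4621
Mean = (0.4388 + 0.7928 + 0.9535 + 0.4621) / 4 = 0.662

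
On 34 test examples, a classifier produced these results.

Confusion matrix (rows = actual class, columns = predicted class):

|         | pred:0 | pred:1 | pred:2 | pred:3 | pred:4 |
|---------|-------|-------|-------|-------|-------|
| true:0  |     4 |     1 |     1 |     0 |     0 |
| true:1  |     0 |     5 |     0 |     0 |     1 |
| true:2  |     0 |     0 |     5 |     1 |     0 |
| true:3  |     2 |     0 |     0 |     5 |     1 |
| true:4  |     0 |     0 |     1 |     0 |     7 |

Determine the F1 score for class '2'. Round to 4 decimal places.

0.7692

Treat '2' as positive and all other classes as negative.
F1 score = 2·TP/(2·TP+FP+FN).
2: TP=5, FP=1+0+0+1=2, FN=0+0+1+0=1 → 10/13 = 0.76923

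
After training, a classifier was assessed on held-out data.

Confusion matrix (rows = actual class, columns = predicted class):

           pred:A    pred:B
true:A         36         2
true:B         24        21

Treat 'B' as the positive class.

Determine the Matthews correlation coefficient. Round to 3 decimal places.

MCC = (TP·TN − FP·FN) / √((TP+FP)(TP+FN)(TN+FP)(TN+FN))
Numerator = 21·36 − 2·24 = 708
Denominator = √(23·45·38·60) = √2359800 = 1536.1641
MCC = 708 / 1536.1641 = 0.461

0.461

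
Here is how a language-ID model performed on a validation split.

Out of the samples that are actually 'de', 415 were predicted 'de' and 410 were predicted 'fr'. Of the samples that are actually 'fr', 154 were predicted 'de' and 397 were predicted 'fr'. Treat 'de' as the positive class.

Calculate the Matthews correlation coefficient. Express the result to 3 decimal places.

0.222

MCC = (TP·TN − FP·FN) / √((TP+FP)(TP+FN)(TN+FP)(TN+FN))
Numerator = 415·397 − 154·410 = 101615
Denominator = √(569·825·551·807) = √208733112225 = 456873.1905
MCC = 101615 / 456873.1905 = 0.222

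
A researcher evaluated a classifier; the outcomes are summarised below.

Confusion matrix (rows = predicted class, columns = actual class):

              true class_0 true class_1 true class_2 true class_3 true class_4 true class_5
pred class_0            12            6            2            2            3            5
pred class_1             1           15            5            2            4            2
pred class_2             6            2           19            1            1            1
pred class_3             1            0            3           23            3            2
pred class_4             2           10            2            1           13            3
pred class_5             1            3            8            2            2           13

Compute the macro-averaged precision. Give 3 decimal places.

0.523

Per-class precision (TP/(TP+FP)):
  class_0: TP=12, FP=6+2+2+3+5=18 → 12/30 = 0.4000
  class_1: TP=15, FP=1+5+2+4+2=14 → 15/29 = 0.5172
  class_2: TP=19, FP=6+2+1+1+1=11 → 19/30 = 0.6333
  class_3: TP=23, FP=1+0+3+3+2=9 → 23/32 = 0.7188
  class_4: TP=13, FP=2+10+2+1+3=18 → 13/31 = 0.4194
  class_5: TP=13, FP=1+3+8+2+2=16 → 13/29 = 0.4483
Macro-precision = mean = (0.4000 + 0.5172 + 0.6333 + 0.7188 + 0.4194 + 0.4483) / 6 = 0.523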